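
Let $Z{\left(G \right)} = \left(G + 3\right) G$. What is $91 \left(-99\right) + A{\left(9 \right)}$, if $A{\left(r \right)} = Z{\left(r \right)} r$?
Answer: $-8037$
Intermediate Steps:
$Z{\left(G \right)} = G \left(3 + G\right)$ ($Z{\left(G \right)} = \left(3 + G\right) G = G \left(3 + G\right)$)
$A{\left(r \right)} = r^{2} \left(3 + r\right)$ ($A{\left(r \right)} = r \left(3 + r\right) r = r^{2} \left(3 + r\right)$)
$91 \left(-99\right) + A{\left(9 \right)} = 91 \left(-99\right) + 9^{2} \left(3 + 9\right) = -9009 + 81 \cdot 12 = -9009 + 972 = -8037$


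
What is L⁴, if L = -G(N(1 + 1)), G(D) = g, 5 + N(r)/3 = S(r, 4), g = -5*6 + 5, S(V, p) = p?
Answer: 390625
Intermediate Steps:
g = -25 (g = -30 + 5 = -25)
N(r) = -3 (N(r) = -15 + 3*4 = -15 + 12 = -3)
G(D) = -25
L = 25 (L = -1*(-25) = 25)
L⁴ = 25⁴ = 390625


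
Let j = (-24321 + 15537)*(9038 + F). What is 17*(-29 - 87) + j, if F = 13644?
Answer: -199240660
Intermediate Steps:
j = -199238688 (j = (-24321 + 15537)*(9038 + 13644) = -8784*22682 = -199238688)
17*(-29 - 87) + j = 17*(-29 - 87) - 199238688 = 17*(-116) - 199238688 = -1972 - 199238688 = -199240660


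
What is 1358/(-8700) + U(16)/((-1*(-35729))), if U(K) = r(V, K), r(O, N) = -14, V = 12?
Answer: -24320891/155421150 ≈ -0.15648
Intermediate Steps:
U(K) = -14
1358/(-8700) + U(16)/((-1*(-35729))) = 1358/(-8700) - 14/((-1*(-35729))) = 1358*(-1/8700) - 14/35729 = -679/4350 - 14*1/35729 = -679/4350 - 14/35729 = -24320891/155421150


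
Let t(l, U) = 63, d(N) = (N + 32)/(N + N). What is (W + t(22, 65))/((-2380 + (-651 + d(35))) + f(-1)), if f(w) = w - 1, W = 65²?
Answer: -300160/212243 ≈ -1.4142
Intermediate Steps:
W = 4225
d(N) = (32 + N)/(2*N) (d(N) = (32 + N)/((2*N)) = (32 + N)*(1/(2*N)) = (32 + N)/(2*N))
f(w) = -1 + w
(W + t(22, 65))/((-2380 + (-651 + d(35))) + f(-1)) = (4225 + 63)/((-2380 + (-651 + (½)*(32 + 35)/35)) + (-1 - 1)) = 4288/((-2380 + (-651 + (½)*(1/35)*67)) - 2) = 4288/((-2380 + (-651 + 67/70)) - 2) = 4288/((-2380 - 45503/70) - 2) = 4288/(-212103/70 - 2) = 4288/(-212243/70) = 4288*(-70/212243) = -300160/212243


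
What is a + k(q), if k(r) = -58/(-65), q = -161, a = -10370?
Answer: -673992/65 ≈ -10369.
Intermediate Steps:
k(r) = 58/65 (k(r) = -58*(-1/65) = 58/65)
a + k(q) = -10370 + 58/65 = -673992/65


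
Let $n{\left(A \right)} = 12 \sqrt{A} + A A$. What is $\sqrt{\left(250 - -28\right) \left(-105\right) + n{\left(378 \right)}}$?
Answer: $\sqrt{113694 + 36 \sqrt{42}} \approx 337.53$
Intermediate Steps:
$n{\left(A \right)} = A^{2} + 12 \sqrt{A}$ ($n{\left(A \right)} = 12 \sqrt{A} + A^{2} = A^{2} + 12 \sqrt{A}$)
$\sqrt{\left(250 - -28\right) \left(-105\right) + n{\left(378 \right)}} = \sqrt{\left(250 - -28\right) \left(-105\right) + \left(378^{2} + 12 \sqrt{378}\right)} = \sqrt{\left(250 + 28\right) \left(-105\right) + \left(142884 + 12 \cdot 3 \sqrt{42}\right)} = \sqrt{278 \left(-105\right) + \left(142884 + 36 \sqrt{42}\right)} = \sqrt{-29190 + \left(142884 + 36 \sqrt{42}\right)} = \sqrt{113694 + 36 \sqrt{42}}$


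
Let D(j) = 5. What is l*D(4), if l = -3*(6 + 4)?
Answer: -150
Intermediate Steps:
l = -30 (l = -3*10 = -30)
l*D(4) = -30*5 = -150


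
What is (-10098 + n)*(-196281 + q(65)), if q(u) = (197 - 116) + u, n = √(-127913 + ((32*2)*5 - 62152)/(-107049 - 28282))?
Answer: 1980571230 - 2157485*I*√19360757490081/135331 ≈ 1.9806e+9 - 7.0147e+7*I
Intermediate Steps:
n = 11*I*√19360757490081/135331 (n = √(-127913 + (64*5 - 62152)/(-135331)) = √(-127913 + (320 - 62152)*(-1/135331)) = √(-127913 - 61832*(-1/135331)) = √(-127913 + 61832/135331) = √(-17310532371/135331) = 11*I*√19360757490081/135331 ≈ 357.65*I)
q(u) = 81 + u
(-10098 + n)*(-196281 + q(65)) = (-10098 + 11*I*√19360757490081/135331)*(-196281 + (81 + 65)) = (-10098 + 11*I*√19360757490081/135331)*(-196281 + 146) = (-10098 + 11*I*√19360757490081/135331)*(-196135) = 1980571230 - 2157485*I*√19360757490081/135331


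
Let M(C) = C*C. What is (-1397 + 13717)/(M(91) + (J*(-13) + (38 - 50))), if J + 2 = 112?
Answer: 1760/977 ≈ 1.8014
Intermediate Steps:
J = 110 (J = -2 + 112 = 110)
M(C) = C²
(-1397 + 13717)/(M(91) + (J*(-13) + (38 - 50))) = (-1397 + 13717)/(91² + (110*(-13) + (38 - 50))) = 12320/(8281 + (-1430 - 12)) = 12320/(8281 - 1442) = 12320/6839 = 12320*(1/6839) = 1760/977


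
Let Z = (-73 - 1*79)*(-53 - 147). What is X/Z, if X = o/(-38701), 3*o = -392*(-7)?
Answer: -343/441191400 ≈ -7.7744e-7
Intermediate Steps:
o = 2744/3 (o = (-392*(-7))/3 = (⅓)*2744 = 2744/3 ≈ 914.67)
X = -2744/116103 (X = (2744/3)/(-38701) = (2744/3)*(-1/38701) = -2744/116103 ≈ -0.023634)
Z = 30400 (Z = (-73 - 79)*(-200) = -152*(-200) = 30400)
X/Z = -2744/116103/30400 = -2744/116103*1/30400 = -343/441191400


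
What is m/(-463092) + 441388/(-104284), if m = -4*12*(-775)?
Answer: -4339221177/1006105961 ≈ -4.3129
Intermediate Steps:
m = 37200 (m = -48*(-775) = 37200)
m/(-463092) + 441388/(-104284) = 37200/(-463092) + 441388/(-104284) = 37200*(-1/463092) + 441388*(-1/104284) = -3100/38591 - 110347/26071 = -4339221177/1006105961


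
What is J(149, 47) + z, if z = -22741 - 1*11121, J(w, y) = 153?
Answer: -33709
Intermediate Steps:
z = -33862 (z = -22741 - 11121 = -33862)
J(149, 47) + z = 153 - 33862 = -33709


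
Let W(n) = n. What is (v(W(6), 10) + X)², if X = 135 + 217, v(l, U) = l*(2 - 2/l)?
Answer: 131044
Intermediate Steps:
X = 352
(v(W(6), 10) + X)² = ((-2 + 2*6) + 352)² = ((-2 + 12) + 352)² = (10 + 352)² = 362² = 131044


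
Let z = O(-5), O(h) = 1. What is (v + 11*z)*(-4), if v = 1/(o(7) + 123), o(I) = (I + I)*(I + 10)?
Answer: -15888/361 ≈ -44.011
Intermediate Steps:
o(I) = 2*I*(10 + I) (o(I) = (2*I)*(10 + I) = 2*I*(10 + I))
v = 1/361 (v = 1/(2*7*(10 + 7) + 123) = 1/(2*7*17 + 123) = 1/(238 + 123) = 1/361 ≈ 0.0027701)
z = 1
(v + 11*z)*(-4) = (1/361 + 11*1)*(-4) = (1/361 + 11)*(-4) = (3972/361)*(-4) = -15888/361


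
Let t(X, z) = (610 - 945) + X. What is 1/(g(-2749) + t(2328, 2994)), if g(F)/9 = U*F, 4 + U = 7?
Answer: -1/72230 ≈ -1.3845e-5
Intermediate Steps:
U = 3 (U = -4 + 7 = 3)
g(F) = 27*F (g(F) = 9*(3*F) = 27*F)
t(X, z) = -335 + X
1/(g(-2749) + t(2328, 2994)) = 1/(27*(-2749) + (-335 + 2328)) = 1/(-74223 + 1993) = 1/(-72230) = -1/72230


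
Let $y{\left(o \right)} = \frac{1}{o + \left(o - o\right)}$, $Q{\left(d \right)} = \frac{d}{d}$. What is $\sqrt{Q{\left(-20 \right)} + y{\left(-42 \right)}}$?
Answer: $\frac{\sqrt{1722}}{42} \approx 0.98802$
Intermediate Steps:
$Q{\left(d \right)} = 1$
$y{\left(o \right)} = \frac{1}{o}$ ($y{\left(o \right)} = \frac{1}{o + 0} = \frac{1}{o}$)
$\sqrt{Q{\left(-20 \right)} + y{\left(-42 \right)}} = \sqrt{1 + \frac{1}{-42}} = \sqrt{1 - \frac{1}{42}} = \sqrt{\frac{41}{42}} = \frac{\sqrt{1722}}{42}$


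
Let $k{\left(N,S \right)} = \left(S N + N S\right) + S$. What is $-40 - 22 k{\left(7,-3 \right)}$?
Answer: $950$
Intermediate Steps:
$k{\left(N,S \right)} = S + 2 N S$ ($k{\left(N,S \right)} = \left(N S + N S\right) + S = 2 N S + S = S + 2 N S$)
$-40 - 22 k{\left(7,-3 \right)} = -40 - 22 \left(- 3 \left(1 + 2 \cdot 7\right)\right) = -40 - 22 \left(- 3 \left(1 + 14\right)\right) = -40 - 22 \left(\left(-3\right) 15\right) = -40 - -990 = -40 + 990 = 950$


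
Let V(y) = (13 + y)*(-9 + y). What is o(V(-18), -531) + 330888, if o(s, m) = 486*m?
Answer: 72822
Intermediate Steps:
V(y) = (-9 + y)*(13 + y)
o(V(-18), -531) + 330888 = 486*(-531) + 330888 = -258066 + 330888 = 72822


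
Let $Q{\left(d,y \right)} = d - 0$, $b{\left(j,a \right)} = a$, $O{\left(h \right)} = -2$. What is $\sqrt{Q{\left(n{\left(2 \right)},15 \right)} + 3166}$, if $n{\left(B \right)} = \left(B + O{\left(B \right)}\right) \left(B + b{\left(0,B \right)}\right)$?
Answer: $\sqrt{3166} \approx 56.267$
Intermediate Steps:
$n{\left(B \right)} = 2 B \left(-2 + B\right)$ ($n{\left(B \right)} = \left(B - 2\right) \left(B + B\right) = \left(-2 + B\right) 2 B = 2 B \left(-2 + B\right)$)
$Q{\left(d,y \right)} = d$ ($Q{\left(d,y \right)} = d + 0 = d$)
$\sqrt{Q{\left(n{\left(2 \right)},15 \right)} + 3166} = \sqrt{2 \cdot 2 \left(-2 + 2\right) + 3166} = \sqrt{2 \cdot 2 \cdot 0 + 3166} = \sqrt{0 + 3166} = \sqrt{3166}$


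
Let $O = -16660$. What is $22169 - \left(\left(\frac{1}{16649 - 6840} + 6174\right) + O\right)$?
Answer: $\frac{320312894}{9809} \approx 32655.0$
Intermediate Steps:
$22169 - \left(\left(\frac{1}{16649 - 6840} + 6174\right) + O\right) = 22169 - \left(\left(\frac{1}{16649 - 6840} + 6174\right) - 16660\right) = 22169 - \left(\left(\frac{1}{9809} + 6174\right) - 16660\right) = 22169 - \left(\frac{60560767}{9809} - 16660\right) = 22169 - - \frac{102857173}{9809} = 22169 + \frac{102857173}{9809} = \frac{320312894}{9809}$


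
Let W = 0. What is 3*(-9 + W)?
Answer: -27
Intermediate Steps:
3*(-9 + W) = 3*(-9 + 0) = 3*(-9) = -27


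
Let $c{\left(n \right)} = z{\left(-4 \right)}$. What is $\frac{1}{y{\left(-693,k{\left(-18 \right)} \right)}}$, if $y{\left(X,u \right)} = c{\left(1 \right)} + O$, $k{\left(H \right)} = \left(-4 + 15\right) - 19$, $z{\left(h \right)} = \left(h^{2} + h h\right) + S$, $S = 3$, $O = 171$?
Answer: $\frac{1}{206} \approx 0.0048544$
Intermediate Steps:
$z{\left(h \right)} = 3 + 2 h^{2}$ ($z{\left(h \right)} = \left(h^{2} + h h\right) + 3 = \left(h^{2} + h^{2}\right) + 3 = 2 h^{2} + 3 = 3 + 2 h^{2}$)
$c{\left(n \right)} = 35$ ($c{\left(n \right)} = 3 + 2 \left(-4\right)^{2} = 3 + 2 \cdot 16 = 3 + 32 = 35$)
$k{\left(H \right)} = -8$ ($k{\left(H \right)} = 11 - 19 = -8$)
$y{\left(X,u \right)} = 206$ ($y{\left(X,u \right)} = 35 + 171 = 206$)
$\frac{1}{y{\left(-693,k{\left(-18 \right)} \right)}} = \frac{1}{206}$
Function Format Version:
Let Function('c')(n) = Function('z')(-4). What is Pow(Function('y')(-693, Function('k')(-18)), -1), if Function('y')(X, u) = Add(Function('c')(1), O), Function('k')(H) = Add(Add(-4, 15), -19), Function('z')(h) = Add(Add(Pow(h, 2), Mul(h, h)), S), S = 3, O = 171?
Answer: Rational(1, 206) ≈ 0.0048544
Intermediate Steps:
Function('z')(h) = Add(3, Mul(2, Pow(h, 2))) (Function('z')(h) = Add(Add(Pow(h, 2), Mul(h, h)), 3) = Add(Add(Pow(h, 2), Pow(h, 2)), 3) = Add(Mul(2, Pow(h, 2)), 3) = Add(3, Mul(2, Pow(h, 2))))
Function('c')(n) = 35 (Function('c')(n) = Add(3, Mul(2, Pow(-4, 2))) = Add(3, Mul(2, 16)) = Add(3, 32) = 35)
Function('k')(H) = -8 (Function('k')(H) = Add(11, -19) = -8)
Function('y')(X, u) = 206 (Function('y')(X, u) = Add(35, 171) = 206)
Pow(Function('y')(-693, Function('k')(-18)), -1) = Pow(206, -1) = Rational(1, 206)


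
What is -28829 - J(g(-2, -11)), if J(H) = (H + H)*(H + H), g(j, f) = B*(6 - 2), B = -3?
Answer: -29405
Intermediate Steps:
g(j, f) = -12 (g(j, f) = -3*(6 - 2) = -3*4 = -12)
J(H) = 4*H**2 (J(H) = (2*H)*(2*H) = 4*H**2)
-28829 - J(g(-2, -11)) = -28829 - 4*(-12)**2 = -28829 - 4*144 = -28829 - 1*576 = -28829 - 576 = -29405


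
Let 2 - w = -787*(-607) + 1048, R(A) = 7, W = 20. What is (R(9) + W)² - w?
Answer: 479484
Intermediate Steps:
w = -478755 (w = 2 - (-787*(-607) + 1048) = 2 - (477709 + 1048) = 2 - 1*478757 = 2 - 478757 = -478755)
(R(9) + W)² - w = (7 + 20)² - 1*(-478755) = 27² + 478755 = 729 + 478755 = 479484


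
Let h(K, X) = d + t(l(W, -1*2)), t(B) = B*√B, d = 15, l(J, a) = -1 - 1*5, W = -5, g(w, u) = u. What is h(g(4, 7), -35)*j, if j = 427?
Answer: 6405 - 2562*I*√6 ≈ 6405.0 - 6275.6*I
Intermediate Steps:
l(J, a) = -6 (l(J, a) = -1 - 5 = -6)
t(B) = B^(3/2)
h(K, X) = 15 - 6*I*√6 (h(K, X) = 15 + (-6)^(3/2) = 15 - 6*I*√6)
h(g(4, 7), -35)*j = (15 - 6*I*√6)*427 = 6405 - 2562*I*√6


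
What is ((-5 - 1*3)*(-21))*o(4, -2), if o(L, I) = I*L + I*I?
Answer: -672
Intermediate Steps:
o(L, I) = I² + I*L (o(L, I) = I*L + I² = I² + I*L)
((-5 - 1*3)*(-21))*o(4, -2) = ((-5 - 1*3)*(-21))*(-2*(-2 + 4)) = ((-5 - 3)*(-21))*(-2*2) = -8*(-21)*(-4) = 168*(-4) = -672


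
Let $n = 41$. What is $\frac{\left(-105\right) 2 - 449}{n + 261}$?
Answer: $- \frac{659}{302} \approx -2.1821$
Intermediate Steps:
$\frac{\left(-105\right) 2 - 449}{n + 261} = \frac{\left(-105\right) 2 - 449}{41 + 261} = \frac{-210 - 449}{302} = \left(-659\right) \frac{1}{302} = - \frac{659}{302}$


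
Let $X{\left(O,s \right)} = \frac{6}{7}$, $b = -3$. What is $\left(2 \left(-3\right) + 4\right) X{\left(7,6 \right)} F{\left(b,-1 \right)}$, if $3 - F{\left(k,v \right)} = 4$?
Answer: $\frac{12}{7} \approx 1.7143$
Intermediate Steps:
$F{\left(k,v \right)} = -1$ ($F{\left(k,v \right)} = 3 - 4 = -1$)
$X{\left(O,s \right)} = \frac{6}{7}$ ($X{\left(O,s \right)} = 6 \cdot \frac{1}{7} = \frac{6}{7}$)
$\left(2 \left(-3\right) + 4\right) X{\left(7,6 \right)} F{\left(b,-1 \right)} = \left(2 \left(-3\right) + 4\right) \frac{6}{7} \left(-1\right) = \left(-6 + 4\right) \frac{6}{7} \left(-1\right) = \left(-2\right) \frac{6}{7} \left(-1\right) = \left(- \frac{12}{7}\right) \left(-1\right) = \frac{12}{7}$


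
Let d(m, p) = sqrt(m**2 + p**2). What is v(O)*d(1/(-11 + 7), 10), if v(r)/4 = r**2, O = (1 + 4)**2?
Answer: 625*sqrt(1601) ≈ 25008.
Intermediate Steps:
O = 25 (O = 5**2 = 25)
v(r) = 4*r**2
v(O)*d(1/(-11 + 7), 10) = (4*25**2)*sqrt((1/(-11 + 7))**2 + 10**2) = (4*625)*sqrt((1/(-4))**2 + 100) = 2500*sqrt((-1/4)**2 + 100) = 2500*sqrt(1/16 + 100) = 2500*sqrt(1601/16) = 2500*(sqrt(1601)/4) = 625*sqrt(1601)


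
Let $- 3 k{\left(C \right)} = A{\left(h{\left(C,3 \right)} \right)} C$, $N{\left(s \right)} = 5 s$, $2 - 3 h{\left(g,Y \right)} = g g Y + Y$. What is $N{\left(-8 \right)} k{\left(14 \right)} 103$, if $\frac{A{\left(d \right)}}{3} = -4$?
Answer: $-230720$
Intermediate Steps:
$h{\left(g,Y \right)} = \frac{2}{3} - \frac{Y}{3} - \frac{Y g^{2}}{3}$ ($h{\left(g,Y \right)} = \frac{2}{3} - \frac{g g Y + Y}{3} = \frac{2}{3} - \frac{g^{2} Y + Y}{3} = \frac{2}{3} - \frac{Y g^{2} + Y}{3} = \frac{2}{3} - \frac{Y + Y g^{2}}{3} = \frac{2}{3} - \left(\frac{Y}{3} + \frac{Y g^{2}}{3}\right) = \frac{2}{3} - \frac{Y}{3} - \frac{Y g^{2}}{3}$)
$A{\left(d \right)} = -12$ ($A{\left(d \right)} = 3 \left(-4\right) = -12$)
$k{\left(C \right)} = 4 C$ ($k{\left(C \right)} = - \frac{\left(-12\right) C}{3} = 4 C$)
$N{\left(-8 \right)} k{\left(14 \right)} 103 = 5 \left(-8\right) 4 \cdot 14 \cdot 103 = \left(-40\right) 56 \cdot 103 = \left(-2240\right) 103 = -230720$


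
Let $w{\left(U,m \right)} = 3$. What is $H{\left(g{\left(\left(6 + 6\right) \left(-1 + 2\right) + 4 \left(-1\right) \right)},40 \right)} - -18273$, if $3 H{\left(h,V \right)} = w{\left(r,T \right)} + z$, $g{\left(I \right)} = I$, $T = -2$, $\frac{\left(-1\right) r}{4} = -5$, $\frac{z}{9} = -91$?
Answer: $18001$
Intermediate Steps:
$z = -819$ ($z = 9 \left(-91\right) = -819$)
$r = 20$ ($r = \left(-4\right) \left(-5\right) = 20$)
$H{\left(h,V \right)} = -272$ ($H{\left(h,V \right)} = \frac{3 - 819}{3} = \frac{1}{3} \left(-816\right) = -272$)
$H{\left(g{\left(\left(6 + 6\right) \left(-1 + 2\right) + 4 \left(-1\right) \right)},40 \right)} - -18273 = -272 - -18273 = -272 + 18273 = 18001$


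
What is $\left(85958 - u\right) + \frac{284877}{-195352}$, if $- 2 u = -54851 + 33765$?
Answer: $\frac{14732186203}{195352} \approx 75414.0$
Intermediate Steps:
$u = 10543$ ($u = - \frac{-54851 + 33765}{2} = \left(- \frac{1}{2}\right) \left(-21086\right) = 10543$)
$\left(85958 - u\right) + \frac{284877}{-195352} = \left(85958 - 10543\right) + \frac{284877}{-195352} = \left(85958 - 10543\right) + 284877 \left(- \frac{1}{195352}\right) = 75415 - \frac{284877}{195352} = \frac{14732186203}{195352}$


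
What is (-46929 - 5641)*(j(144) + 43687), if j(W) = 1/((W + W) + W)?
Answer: -496071153725/216 ≈ -2.2966e+9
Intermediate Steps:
j(W) = 1/(3*W) (j(W) = 1/(2*W + W) = 1/(3*W))
(-46929 - 5641)*(j(144) + 43687) = (-46929 - 5641)*((⅓)/144 + 43687) = -52570*((⅓)*(1/144) + 43687) = -52570*(1/432 + 43687) = -52570*18872785/432 = -496071153725/216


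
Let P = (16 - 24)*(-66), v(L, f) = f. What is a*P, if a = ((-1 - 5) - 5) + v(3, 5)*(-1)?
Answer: -8448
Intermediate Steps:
P = 528 (P = -8*(-66) = 528)
a = -16 (a = ((-1 - 5) - 5) + 5*(-1) = (-6 - 5) - 5 = -11 - 5 = -16)
a*P = -16*528 = -8448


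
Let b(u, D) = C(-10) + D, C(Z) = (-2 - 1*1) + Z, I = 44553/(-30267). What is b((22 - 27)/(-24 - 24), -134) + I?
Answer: -1497934/10089 ≈ -148.47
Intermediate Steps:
I = -14851/10089 (I = 44553*(-1/30267) = -14851/10089 ≈ -1.4720)
C(Z) = -3 + Z (C(Z) = (-2 - 1) + Z = -3 + Z)
b(u, D) = -13 + D (b(u, D) = (-3 - 10) + D = -13 + D)
b((22 - 27)/(-24 - 24), -134) + I = (-13 - 134) - 14851/10089 = -147 - 14851/10089 = -1497934/10089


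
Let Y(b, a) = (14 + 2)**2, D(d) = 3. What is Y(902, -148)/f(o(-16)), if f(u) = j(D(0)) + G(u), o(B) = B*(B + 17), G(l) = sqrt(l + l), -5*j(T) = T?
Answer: -3840/809 - 25600*I*sqrt(2)/809 ≈ -4.7466 - 44.751*I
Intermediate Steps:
j(T) = -T/5
Y(b, a) = 256 (Y(b, a) = 16**2 = 256)
G(l) = sqrt(2)*sqrt(l) (G(l) = sqrt(2*l) = sqrt(2)*sqrt(l))
o(B) = B*(17 + B)
f(u) = -3/5 + sqrt(2)*sqrt(u) (f(u) = -1/5*3 + sqrt(2)*sqrt(u) = -3/5 + sqrt(2)*sqrt(u))
Y(902, -148)/f(o(-16)) = 256/(-3/5 + sqrt(2)*sqrt(-16*(17 - 16))) = 256/(-3/5 + sqrt(2)*sqrt(-16*1)) = 256/(-3/5 + sqrt(2)*sqrt(-16)) = 256/(-3/5 + sqrt(2)*(4*I)) = 256/(-3/5 + 4*I*sqrt(2))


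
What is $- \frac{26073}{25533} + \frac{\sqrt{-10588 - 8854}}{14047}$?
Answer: $- \frac{2897}{2837} + \frac{i \sqrt{19442}}{14047} \approx -1.0211 + 0.0099263 i$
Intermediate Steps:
$- \frac{26073}{25533} + \frac{\sqrt{-10588 - 8854}}{14047} = \left(-26073\right) \frac{1}{25533} + \sqrt{-19442} \cdot \frac{1}{14047} = - \frac{2897}{2837} + i \sqrt{19442} \cdot \frac{1}{14047} = - \frac{2897}{2837} + \frac{i \sqrt{19442}}{14047}$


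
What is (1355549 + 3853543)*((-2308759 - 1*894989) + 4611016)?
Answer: 7330588480656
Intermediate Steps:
(1355549 + 3853543)*((-2308759 - 1*894989) + 4611016) = 5209092*((-2308759 - 894989) + 4611016) = 5209092*(-3203748 + 4611016) = 5209092*1407268 = 7330588480656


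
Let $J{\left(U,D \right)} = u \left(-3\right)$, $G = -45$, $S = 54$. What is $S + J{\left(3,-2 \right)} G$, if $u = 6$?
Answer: $864$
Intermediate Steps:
$J{\left(U,D \right)} = -18$ ($J{\left(U,D \right)} = 6 \left(-3\right) = -18$)
$S + J{\left(3,-2 \right)} G = 54 - -810 = 54 + 810 = 864$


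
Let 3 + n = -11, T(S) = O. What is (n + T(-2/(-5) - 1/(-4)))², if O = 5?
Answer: 81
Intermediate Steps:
T(S) = 5
n = -14 (n = -3 - 11 = -14)
(n + T(-2/(-5) - 1/(-4)))² = (-14 + 5)² = (-9)² = 81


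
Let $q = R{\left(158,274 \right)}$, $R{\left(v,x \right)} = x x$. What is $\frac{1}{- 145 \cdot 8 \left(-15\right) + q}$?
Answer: $\frac{1}{92476} \approx 1.0814 \cdot 10^{-5}$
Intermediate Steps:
$R{\left(v,x \right)} = x^{2}$
$q = 75076$ ($q = 274^{2} = 75076$)
$\frac{1}{- 145 \cdot 8 \left(-15\right) + q} = \frac{1}{- 145 \cdot 8 \left(-15\right) + 75076} = \frac{1}{\left(-145\right) \left(-120\right) + 75076} = \frac{1}{17400 + 75076} = \frac{1}{92476}$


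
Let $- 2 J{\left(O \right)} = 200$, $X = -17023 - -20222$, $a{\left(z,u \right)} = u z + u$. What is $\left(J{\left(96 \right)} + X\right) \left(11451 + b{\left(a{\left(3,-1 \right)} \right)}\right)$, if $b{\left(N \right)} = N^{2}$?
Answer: $35536233$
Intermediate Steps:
$a{\left(z,u \right)} = u + u z$
$X = 3199$ ($X = -17023 + 20222 = 3199$)
$J{\left(O \right)} = -100$ ($J{\left(O \right)} = \left(- \frac{1}{2}\right) 200 = -100$)
$\left(J{\left(96 \right)} + X\right) \left(11451 + b{\left(a{\left(3,-1 \right)} \right)}\right) = \left(-100 + 3199\right) \left(11451 + \left(- (1 + 3)\right)^{2}\right) = 3099 \left(11451 + \left(\left(-1\right) 4\right)^{2}\right) = 3099 \left(11451 + \left(-4\right)^{2}\right) = 3099 \left(11451 + 16\right) = 3099 \cdot 11467 = 35536233$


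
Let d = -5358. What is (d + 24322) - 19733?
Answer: -769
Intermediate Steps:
(d + 24322) - 19733 = (-5358 + 24322) - 19733 = 18964 - 19733 = -769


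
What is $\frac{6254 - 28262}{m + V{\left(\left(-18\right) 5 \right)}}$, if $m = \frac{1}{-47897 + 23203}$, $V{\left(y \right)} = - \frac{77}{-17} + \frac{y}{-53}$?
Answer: $- \frac{163220820784}{46185711} \approx -3534.0$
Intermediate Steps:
$V{\left(y \right)} = \frac{77}{17} - \frac{y}{53}$ ($V{\left(y \right)} = \left(-77\right) \left(- \frac{1}{17}\right) + y \left(- \frac{1}{53}\right) = \frac{77}{17} - \frac{y}{53}$)
$m = - \frac{1}{24694}$ ($m = \frac{1}{-24694} = - \frac{1}{24694} \approx -4.0496 \cdot 10^{-5}$)
$\frac{6254 - 28262}{m + V{\left(\left(-18\right) 5 \right)}} = \frac{6254 - 28262}{- \frac{1}{24694} + \left(\frac{77}{17} - \frac{\left(-18\right) 5}{53}\right)} = - \frac{22008}{- \frac{1}{24694} + \left(\frac{77}{17} - - \frac{90}{53}\right)} = - \frac{22008}{- \frac{1}{24694} + \left(\frac{77}{17} + \frac{90}{53}\right)} = - \frac{22008}{- \frac{1}{24694} + \frac{5611}{901}} = - \frac{22008}{\frac{138557133}{22249294}} = \left(-22008\right) \frac{22249294}{138557133} = - \frac{163220820784}{46185711}$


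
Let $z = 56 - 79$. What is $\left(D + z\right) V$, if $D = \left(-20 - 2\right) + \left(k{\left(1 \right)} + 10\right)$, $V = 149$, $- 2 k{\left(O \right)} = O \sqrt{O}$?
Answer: $- \frac{10579}{2} \approx -5289.5$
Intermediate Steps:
$k{\left(O \right)} = - \frac{O^{\frac{3}{2}}}{2}$ ($k{\left(O \right)} = - \frac{O \sqrt{O}}{2} = - \frac{O^{\frac{3}{2}}}{2}$)
$D = - \frac{25}{2}$ ($D = \left(-20 - 2\right) + \left(- \frac{1^{\frac{3}{2}}}{2} + 10\right) = -22 + \left(\left(- \frac{1}{2}\right) 1 + 10\right) = -22 + \left(- \frac{1}{2} + 10\right) = -22 + \frac{19}{2} = - \frac{25}{2} \approx -12.5$)
$z = -23$ ($z = 56 - 79 = -23$)
$\left(D + z\right) V = \left(- \frac{25}{2} - 23\right) 149 = \left(- \frac{71}{2}\right) 149 = - \frac{10579}{2}$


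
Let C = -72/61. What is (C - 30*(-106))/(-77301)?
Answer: -64636/1571787 ≈ -0.041123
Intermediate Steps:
C = -72/61 (C = -72*1/61 = -72/61 ≈ -1.1803)
(C - 30*(-106))/(-77301) = (-72/61 - 30*(-106))/(-77301) = (-72/61 + 3180)*(-1/77301) = (193908/61)*(-1/77301) = -64636/1571787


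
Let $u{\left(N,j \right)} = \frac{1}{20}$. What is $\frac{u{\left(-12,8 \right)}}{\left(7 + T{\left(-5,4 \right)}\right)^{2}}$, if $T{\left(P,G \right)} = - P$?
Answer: $\frac{1}{2880} \approx 0.00034722$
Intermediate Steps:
$u{\left(N,j \right)} = \frac{1}{20}$
$\frac{u{\left(-12,8 \right)}}{\left(7 + T{\left(-5,4 \right)}\right)^{2}} = \frac{1}{20 \left(7 - -5\right)^{2}} = \frac{1}{20 \left(7 + 5\right)^{2}} = \frac{1}{20 \cdot 12^{2}} = \frac{1}{20 \cdot 144} = \frac{1}{20} \cdot \frac{1}{144} = \frac{1}{2880}$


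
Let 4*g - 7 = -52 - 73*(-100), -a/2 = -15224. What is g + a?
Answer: 129047/4 ≈ 32262.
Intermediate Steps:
a = 30448 (a = -2*(-15224) = 30448)
g = 7255/4 (g = 7/4 + (-52 - 73*(-100))/4 = 7/4 + (-52 + 7300)/4 = 7/4 + (1/4)*7248 = 7/4 + 1812 = 7255/4 ≈ 1813.8)
g + a = 7255/4 + 30448 = 129047/4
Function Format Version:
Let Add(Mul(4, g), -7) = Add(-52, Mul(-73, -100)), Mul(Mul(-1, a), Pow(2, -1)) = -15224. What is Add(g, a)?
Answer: Rational(129047, 4) ≈ 32262.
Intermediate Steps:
a = 30448 (a = Mul(-2, -15224) = 30448)
g = Rational(7255, 4) (g = Add(Rational(7, 4), Mul(Rational(1, 4), Add(-52, Mul(-73, -100)))) = Add(Rational(7, 4), Mul(Rational(1, 4), Add(-52, 7300))) = Add(Rational(7, 4), Mul(Rational(1, 4), 7248)) = Add(Rational(7, 4), 1812) = Rational(7255, 4) ≈ 1813.8)
Add(g, a) = Add(Rational(7255, 4), 30448) = Rational(129047, 4)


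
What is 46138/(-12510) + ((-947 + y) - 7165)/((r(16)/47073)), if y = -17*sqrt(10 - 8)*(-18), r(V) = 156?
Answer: -15310987049/6255 + 184671*sqrt(2)/2 ≈ -2.3172e+6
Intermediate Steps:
y = 306*sqrt(2) (y = -17*sqrt(2)*(-18) = 306*sqrt(2) ≈ 432.75)
46138/(-12510) + ((-947 + y) - 7165)/((r(16)/47073)) = 46138/(-12510) + ((-947 + 306*sqrt(2)) - 7165)/((156/47073)) = 46138*(-1/12510) + (-8112 + 306*sqrt(2))/((156*(1/47073))) = -23069/6255 + (-8112 + 306*sqrt(2))/(4/1207) = -23069/6255 + (-8112 + 306*sqrt(2))*(1207/4) = -23069/6255 + (-2447796 + 184671*sqrt(2)/2) = -15310987049/6255 + 184671*sqrt(2)/2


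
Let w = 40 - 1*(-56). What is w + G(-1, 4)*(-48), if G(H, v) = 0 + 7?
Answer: -240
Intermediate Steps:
G(H, v) = 7
w = 96 (w = 40 + 56 = 96)
w + G(-1, 4)*(-48) = 96 + 7*(-48) = 96 - 336 = -240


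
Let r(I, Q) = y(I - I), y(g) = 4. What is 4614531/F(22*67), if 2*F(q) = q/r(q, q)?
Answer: 18458124/737 ≈ 25045.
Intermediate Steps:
r(I, Q) = 4
F(q) = q/8 (F(q) = (q/4)/2 = q/8)
4614531/F(22*67) = 4614531/(((22*67)/8)) = 4614531/(((1/8)*1474)) = 4614531/(737/4) = 4614531*(4/737) = 18458124/737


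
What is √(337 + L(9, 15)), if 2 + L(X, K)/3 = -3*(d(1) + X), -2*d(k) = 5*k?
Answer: √1090/2 ≈ 16.508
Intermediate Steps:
d(k) = -5*k/2
L(X, K) = 33/2 - 9*X (L(X, K) = -6 + 3*(-3*(-5/2*1 + X)) = -6 + 3*(-3*(-5/2 + X)) = -6 + 3*(15/2 - 3*X) = -6 + (45/2 - 9*X) = 33/2 - 9*X)
√(337 + L(9, 15)) = √(337 + (33/2 - 9*9)) = √(337 + (33/2 - 81)) = √(337 - 129/2) = √(545/2) = √1090/2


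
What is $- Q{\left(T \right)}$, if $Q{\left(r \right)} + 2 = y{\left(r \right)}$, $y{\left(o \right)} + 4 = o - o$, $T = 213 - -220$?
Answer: $6$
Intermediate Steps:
$T = 433$ ($T = 213 + 220 = 433$)
$y{\left(o \right)} = -4$ ($y{\left(o \right)} = -4 + \left(o - o\right) = -4 + 0 = -4$)
$Q{\left(r \right)} = -6$ ($Q{\left(r \right)} = -2 - 4 = -6$)
$- Q{\left(T \right)} = \left(-1\right) \left(-6\right) = 6$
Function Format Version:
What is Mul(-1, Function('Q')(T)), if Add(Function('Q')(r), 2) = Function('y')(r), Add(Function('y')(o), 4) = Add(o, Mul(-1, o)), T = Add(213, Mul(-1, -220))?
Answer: 6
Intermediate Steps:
T = 433 (T = Add(213, 220) = 433)
Function('y')(o) = -4 (Function('y')(o) = Add(-4, Add(o, Mul(-1, o))) = Add(-4, 0) = -4)
Function('Q')(r) = -6 (Function('Q')(r) = Add(-2, -4) = -6)
Mul(-1, Function('Q')(T)) = Mul(-1, -6) = 6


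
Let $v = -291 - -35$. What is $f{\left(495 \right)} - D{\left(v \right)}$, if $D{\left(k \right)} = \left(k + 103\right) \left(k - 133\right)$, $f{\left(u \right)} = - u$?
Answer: $-60012$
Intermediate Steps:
$v = -256$ ($v = -291 + 35 = -256$)
$D{\left(k \right)} = \left(-133 + k\right) \left(103 + k\right)$ ($D{\left(k \right)} = \left(103 + k\right) \left(-133 + k\right) = \left(-133 + k\right) \left(103 + k\right)$)
$f{\left(495 \right)} - D{\left(v \right)} = \left(-1\right) 495 - \left(-13699 + \left(-256\right)^{2} - -7680\right) = -495 - \left(-13699 + 65536 + 7680\right) = -495 - 59517 = -60012$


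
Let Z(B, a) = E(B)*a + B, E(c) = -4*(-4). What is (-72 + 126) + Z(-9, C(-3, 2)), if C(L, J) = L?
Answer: -3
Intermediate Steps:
E(c) = 16
Z(B, a) = B + 16*a (Z(B, a) = 16*a + B = B + 16*a)
(-72 + 126) + Z(-9, C(-3, 2)) = (-72 + 126) + (-9 + 16*(-3)) = 54 + (-9 - 48) = 54 - 57 = -3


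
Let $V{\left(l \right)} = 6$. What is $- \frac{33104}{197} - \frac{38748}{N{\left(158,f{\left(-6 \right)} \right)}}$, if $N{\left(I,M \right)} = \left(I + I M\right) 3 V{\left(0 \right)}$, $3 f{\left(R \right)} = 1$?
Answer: $- \frac{11096977}{62252} \approx -178.26$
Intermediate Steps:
$f{\left(R \right)} = \frac{1}{3}$ ($f{\left(R \right)} = \frac{1}{3} \cdot 1 = \frac{1}{3}$)
$N{\left(I,M \right)} = 18 I + 18 I M$ ($N{\left(I,M \right)} = \left(I + I M\right) 3 \cdot 6 = \left(3 I + 3 I M\right) 6 = 18 I + 18 I M$)
$- \frac{33104}{197} - \frac{38748}{N{\left(158,f{\left(-6 \right)} \right)}} = - \frac{33104}{197} - \frac{38748}{18 \cdot 158 \left(1 + \frac{1}{3}\right)} = \left(-33104\right) \frac{1}{197} - \frac{38748}{18 \cdot 158 \cdot \frac{4}{3}} = - \frac{33104}{197} - \frac{38748}{3792} = - \frac{33104}{197} - \frac{3229}{316} = - \frac{11096977}{62252}$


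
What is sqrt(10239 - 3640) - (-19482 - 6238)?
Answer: 25720 + sqrt(6599) ≈ 25801.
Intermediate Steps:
sqrt(10239 - 3640) - (-19482 - 6238) = sqrt(6599) - 1*(-25720) = sqrt(6599) + 25720 = 25720 + sqrt(6599)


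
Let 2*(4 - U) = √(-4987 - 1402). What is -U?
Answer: -4 + I*√6389/2 ≈ -4.0 + 39.966*I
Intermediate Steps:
U = 4 - I*√6389/2 (U = 4 - √(-4987 - 1402)/2 = 4 - I*√6389/2 ≈ 4.0 - 39.966*I)
-U = -(4 - I*√6389/2) = -4 + I*√6389/2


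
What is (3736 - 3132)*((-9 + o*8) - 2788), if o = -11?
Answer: -1742540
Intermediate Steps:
(3736 - 3132)*((-9 + o*8) - 2788) = (3736 - 3132)*((-9 - 11*8) - 2788) = 604*((-9 - 88) - 2788) = 604*(-97 - 2788) = 604*(-2885) = -1742540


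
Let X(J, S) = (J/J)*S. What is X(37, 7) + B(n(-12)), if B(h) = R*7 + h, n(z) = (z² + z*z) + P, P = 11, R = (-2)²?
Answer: 334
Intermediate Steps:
R = 4
X(J, S) = S (X(J, S) = 1*S = S)
n(z) = 11 + 2*z² (n(z) = (z² + z*z) + 11 = (z² + z²) + 11 = 2*z² + 11 = 11 + 2*z²)
B(h) = 28 + h (B(h) = 4*7 + h = 28 + h)
X(37, 7) + B(n(-12)) = 7 + (28 + (11 + 2*(-12)²)) = 7 + (28 + (11 + 2*144)) = 7 + (28 + (11 + 288)) = 7 + (28 + 299) = 7 + 327 = 334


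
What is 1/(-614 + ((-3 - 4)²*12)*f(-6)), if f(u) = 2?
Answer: 1/562 ≈ 0.0017794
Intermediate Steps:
1/(-614 + ((-3 - 4)²*12)*f(-6)) = 1/(-614 + ((-3 - 4)²*12)*2) = 1/(-614 + ((-7)²*12)*2) = 1/(-614 + (49*12)*2) = 1/(-614 + 588*2) = 1/(-614 + 1176) = 1/562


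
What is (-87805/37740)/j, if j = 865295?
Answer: -1033/384190980 ≈ -2.6888e-6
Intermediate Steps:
(-87805/37740)/j = -87805/37740/865295 = -87805*1/37740*(1/865295) = -1033/444*1/865295 = -1033/384190980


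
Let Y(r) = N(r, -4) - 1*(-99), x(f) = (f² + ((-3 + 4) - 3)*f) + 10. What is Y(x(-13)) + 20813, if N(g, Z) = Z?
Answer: 20908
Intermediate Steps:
x(f) = 10 + f² - 2*f (x(f) = (f² + (1 - 3)*f) + 10 = (f² - 2*f) + 10 = 10 + f² - 2*f)
Y(r) = 95 (Y(r) = -4 - 1*(-99) = -4 + 99 = 95)
Y(x(-13)) + 20813 = 95 + 20813 = 20908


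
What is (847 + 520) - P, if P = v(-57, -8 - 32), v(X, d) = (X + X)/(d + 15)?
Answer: 34061/25 ≈ 1362.4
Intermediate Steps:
v(X, d) = 2*X/(15 + d) (v(X, d) = (2*X)/(15 + d) = 2*X/(15 + d))
P = 114/25 (P = 2*(-57)/(15 + (-8 - 32)) = 2*(-57)/(15 - 40) = 2*(-57)/(-25) = 2*(-57)*(-1/25) = 114/25 ≈ 4.5600)
(847 + 520) - P = (847 + 520) - 1*114/25 = 1367 - 114/25 = 34061/25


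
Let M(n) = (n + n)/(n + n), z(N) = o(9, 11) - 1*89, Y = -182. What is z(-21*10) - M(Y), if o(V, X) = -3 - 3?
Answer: -96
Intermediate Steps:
o(V, X) = -6
z(N) = -95 (z(N) = -6 - 1*89 = -6 - 89 = -95)
M(n) = 1 (M(n) = (2*n)/((2*n)) = (2*n)*(1/(2*n)) = 1)
z(-21*10) - M(Y) = -95 - 1*1 = -95 - 1 = -96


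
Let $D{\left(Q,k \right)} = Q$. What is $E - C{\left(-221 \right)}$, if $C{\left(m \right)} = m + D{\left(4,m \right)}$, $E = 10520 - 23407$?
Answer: $-12670$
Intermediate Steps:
$E = -12887$
$C{\left(m \right)} = 4 + m$ ($C{\left(m \right)} = m + 4 = 4 + m$)
$E - C{\left(-221 \right)} = -12887 - \left(4 - 221\right) = -12887 - -217 = -12887 + 217 = -12670$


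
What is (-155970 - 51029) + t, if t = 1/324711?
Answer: -67214852288/324711 ≈ -2.0700e+5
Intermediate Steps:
t = 1/324711 ≈ 3.0797e-6
(-155970 - 51029) + t = (-155970 - 51029) + 1/324711 = -206999 + 1/324711 = -67214852288/324711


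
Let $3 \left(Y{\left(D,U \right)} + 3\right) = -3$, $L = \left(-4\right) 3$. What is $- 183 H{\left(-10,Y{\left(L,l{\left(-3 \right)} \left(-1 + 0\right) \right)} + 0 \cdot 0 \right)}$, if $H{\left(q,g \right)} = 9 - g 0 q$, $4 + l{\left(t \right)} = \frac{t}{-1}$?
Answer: $-1647$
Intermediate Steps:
$L = -12$
$l{\left(t \right)} = -4 - t$ ($l{\left(t \right)} = -4 + \frac{t}{-1} = -4 + t \left(-1\right) = -4 - t$)
$Y{\left(D,U \right)} = -4$ ($Y{\left(D,U \right)} = -3 + \frac{1}{3} \left(-3\right) = -3 - 1 = -4$)
$H{\left(q,g \right)} = 9$ ($H{\left(q,g \right)} = 9 - 0 q = 9 - 0 = 9 + 0 = 9$)
$- 183 H{\left(-10,Y{\left(L,l{\left(-3 \right)} \left(-1 + 0\right) \right)} + 0 \cdot 0 \right)} = \left(-183\right) 9 = -1647$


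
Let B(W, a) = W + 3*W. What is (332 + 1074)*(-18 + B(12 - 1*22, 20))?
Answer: -81548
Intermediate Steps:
B(W, a) = 4*W
(332 + 1074)*(-18 + B(12 - 1*22, 20)) = (332 + 1074)*(-18 + 4*(12 - 1*22)) = 1406*(-18 + 4*(12 - 22)) = 1406*(-18 + 4*(-10)) = 1406*(-18 - 40) = 1406*(-58) = -81548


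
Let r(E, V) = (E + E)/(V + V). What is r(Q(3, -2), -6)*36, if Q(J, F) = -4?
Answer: 24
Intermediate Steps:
r(E, V) = E/V (r(E, V) = (2*E)/((2*V)) = (2*E)*(1/(2*V)) = E/V)
r(Q(3, -2), -6)*36 = -4/(-6)*36 = -4*(-⅙)*36 = (⅔)*36 = 24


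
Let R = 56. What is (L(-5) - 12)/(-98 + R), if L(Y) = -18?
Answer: 5/7 ≈ 0.71429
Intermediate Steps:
(L(-5) - 12)/(-98 + R) = (-18 - 12)/(-98 + 56) = -30/(-42) = -30*(-1/42) = 5/7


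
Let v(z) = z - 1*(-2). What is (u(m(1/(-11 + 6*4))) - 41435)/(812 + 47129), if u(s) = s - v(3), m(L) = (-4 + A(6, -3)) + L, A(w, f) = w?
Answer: -538693/623233 ≈ -0.86435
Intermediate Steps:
m(L) = 2 + L (m(L) = (-4 + 6) + L = 2 + L)
v(z) = 2 + z (v(z) = z + 2 = 2 + z)
u(s) = -5 + s (u(s) = s - (2 + 3) = s - 1*5 = s - 5 = -5 + s)
(u(m(1/(-11 + 6*4))) - 41435)/(812 + 47129) = ((-5 + (2 + 1/(-11 + 6*4))) - 41435)/(812 + 47129) = ((-5 + (2 + 1/(-11 + 24))) - 41435)/47941 = ((-5 + (2 + 1/13)) - 41435)*(1/47941) = ((-5 + 27/13) - 41435)*(1/47941) = (-38/13 - 41435)*(1/47941) = -538693/13*1/47941 = -538693/623233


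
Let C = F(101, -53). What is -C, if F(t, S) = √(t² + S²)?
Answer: -√13010 ≈ -114.06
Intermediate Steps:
F(t, S) = √(S² + t²)
C = √13010 (C = √((-53)² + 101²) = √(2809 + 10201) = √13010 ≈ 114.06)
-C = -√13010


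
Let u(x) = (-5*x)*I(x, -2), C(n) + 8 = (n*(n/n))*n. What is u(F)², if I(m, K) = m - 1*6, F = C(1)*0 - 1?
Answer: 1225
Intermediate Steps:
C(n) = -8 + n² (C(n) = -8 + (n*(n/n))*n = -8 + (n*1)*n = -8 + n*n = -8 + n²)
F = -1 (F = (-8 + 1²)*0 - 1 = (-8 + 1)*0 - 1 = -7*0 - 1 = 0 - 1 = -1)
I(m, K) = -6 + m (I(m, K) = m - 6 = -6 + m)
u(x) = -5*x*(-6 + x) (u(x) = (-5*x)*(-6 + x) = -5*x*(-6 + x))
u(F)² = (5*(-1)*(6 - 1*(-1)))² = (5*(-1)*(6 + 1))² = (5*(-1)*7)² = (-35)² = 1225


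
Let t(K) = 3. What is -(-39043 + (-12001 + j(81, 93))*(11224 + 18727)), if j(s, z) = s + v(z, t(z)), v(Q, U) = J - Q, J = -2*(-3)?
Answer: 359660700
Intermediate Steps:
J = 6
v(Q, U) = 6 - Q
j(s, z) = 6 + s - z (j(s, z) = s + (6 - z) = 6 + s - z)
-(-39043 + (-12001 + j(81, 93))*(11224 + 18727)) = -(-39043 + (-12001 + (6 + 81 - 1*93))*(11224 + 18727)) = -(-39043 + (-12001 + (6 + 81 - 93))*29951) = -(-39043 + (-12001 - 6)*29951) = -(-39043 - 12007*29951) = -(-39043 - 359621657) = -1*(-359660700) = 359660700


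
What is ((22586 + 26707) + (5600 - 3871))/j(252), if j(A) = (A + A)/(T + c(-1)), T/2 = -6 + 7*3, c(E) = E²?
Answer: 790841/252 ≈ 3138.3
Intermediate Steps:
T = 30 (T = 2*(-6 + 7*3) = 2*(-6 + 21) = 2*15 = 30)
j(A) = 2*A/31 (j(A) = (A + A)/(30 + (-1)²) = (2*A)/(30 + 1) = (2*A)/31 = (2*A)*(1/31) = 2*A/31)
((22586 + 26707) + (5600 - 3871))/j(252) = ((22586 + 26707) + (5600 - 3871))/(((2/31)*252)) = (49293 + 1729)/(504/31) = 51022*(31/504) = 790841/252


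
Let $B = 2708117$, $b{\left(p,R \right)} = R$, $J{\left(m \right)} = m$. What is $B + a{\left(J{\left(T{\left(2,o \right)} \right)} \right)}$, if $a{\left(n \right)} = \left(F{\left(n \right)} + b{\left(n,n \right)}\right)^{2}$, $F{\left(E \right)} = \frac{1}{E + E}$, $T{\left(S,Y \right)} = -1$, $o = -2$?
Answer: $\frac{10832477}{4} \approx 2.7081 \cdot 10^{6}$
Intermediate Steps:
$F{\left(E \right)} = \frac{1}{2 E}$
$a{\left(n \right)} = \left(n + \frac{1}{2 n}\right)^{2}$ ($a{\left(n \right)} = \left(\frac{1}{2 n} + n\right)^{2} = \left(n + \frac{1}{2 n}\right)^{2}$)
$B + a{\left(J{\left(T{\left(2,o \right)} \right)} \right)} = 2708117 + \left(-1 + \frac{1}{2 \left(-1\right)}\right)^{2} = 2708117 + \left(-1 + \frac{1}{2} \left(-1\right)\right)^{2} = 2708117 + \left(-1 - \frac{1}{2}\right)^{2} = 2708117 + \left(- \frac{3}{2}\right)^{2} = 2708117 + \frac{9}{4} = \frac{10832477}{4}$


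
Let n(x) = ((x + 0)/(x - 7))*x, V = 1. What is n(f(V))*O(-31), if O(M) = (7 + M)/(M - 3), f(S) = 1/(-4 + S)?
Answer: -2/187 ≈ -0.010695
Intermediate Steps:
O(M) = (7 + M)/(-3 + M)
n(x) = x²/(-7 + x) (n(x) = (x/(-7 + x))*x = x²/(-7 + x))
n(f(V))*O(-31) = ((1/(-4 + 1))²/(-7 + 1/(-4 + 1)))*((7 - 31)/(-3 - 31)) = ((1/(-3))²/(-7 + 1/(-3)))*(-24/(-34)) = ((-⅓)²/(-7 - ⅓))*(-1/34*(-24)) = (1/(9*(-22/3)))*(12/17) = ((⅑)*(-3/22))*(12/17) = -1/66*12/17 = -2/187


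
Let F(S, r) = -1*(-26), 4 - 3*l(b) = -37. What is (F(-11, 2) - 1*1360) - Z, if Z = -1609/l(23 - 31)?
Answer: -49867/41 ≈ -1216.3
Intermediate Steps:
l(b) = 41/3 (l(b) = 4/3 - 1/3*(-37) = 4/3 + 37/3 = 41/3)
F(S, r) = 26
Z = -4827/41 (Z = -1609/41/3 = -1609*3/41 = -4827/41 ≈ -117.73)
(F(-11, 2) - 1*1360) - Z = (26 - 1*1360) - 1*(-4827/41) = (26 - 1360) + 4827/41 = -1334 + 4827/41 = -49867/41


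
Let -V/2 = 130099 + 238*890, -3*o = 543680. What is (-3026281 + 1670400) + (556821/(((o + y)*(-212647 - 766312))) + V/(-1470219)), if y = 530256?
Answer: -681129810417364075936663/502352377586241616 ≈ -1.3559e+6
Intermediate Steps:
o = -543680/3 (o = -⅓*543680 = -543680/3 ≈ -1.8123e+5)
V = -683838 (V = -2*(130099 + 238*890) = -2*(130099 + 211820) = -2*341919 = -683838)
(-3026281 + 1670400) + (556821/(((o + y)*(-212647 - 766312))) + V/(-1470219)) = (-3026281 + 1670400) + (556821/(((-543680/3 + 530256)*(-212647 - 766312))) - 683838/(-1470219)) = -1355881 + (556821/(((1047088/3)*(-978959))) - 683838*(-1/1470219)) = -1355881 + (556821/(-1025056221392/3) + 227946/490073) = -1355881 + (556821*(-3/1025056221392) + 227946/490073) = -1355881 + (-1670463/1025056221392 + 227946/490073) = -1355881 + 233656646792607033/502352377586241616 = -681129810417364075936663/502352377586241616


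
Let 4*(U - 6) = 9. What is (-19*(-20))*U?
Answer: 3135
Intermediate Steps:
U = 33/4 (U = 6 + (¼)*9 = 6 + 9/4 = 33/4 ≈ 8.2500)
(-19*(-20))*U = -19*(-20)*(33/4) = 380*(33/4) = 3135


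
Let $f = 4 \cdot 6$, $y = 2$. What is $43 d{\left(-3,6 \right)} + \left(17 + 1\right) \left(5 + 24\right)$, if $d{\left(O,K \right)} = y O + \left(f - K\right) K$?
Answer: $4908$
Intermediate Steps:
$f = 24$
$d{\left(O,K \right)} = 2 O + K \left(24 - K\right)$ ($d{\left(O,K \right)} = 2 O + \left(24 - K\right) K = 2 O + K \left(24 - K\right)$)
$43 d{\left(-3,6 \right)} + \left(17 + 1\right) \left(5 + 24\right) = 43 \left(- 6^{2} + 2 \left(-3\right) + 24 \cdot 6\right) + \left(17 + 1\right) \left(5 + 24\right) = 43 \left(\left(-1\right) 36 - 6 + 144\right) + 18 \cdot 29 = 43 \left(-36 - 6 + 144\right) + 522 = 43 \cdot 102 + 522 = 4386 + 522 = 4908$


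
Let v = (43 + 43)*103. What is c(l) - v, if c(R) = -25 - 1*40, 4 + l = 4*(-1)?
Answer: -8923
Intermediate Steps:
l = -8 (l = -4 + 4*(-1) = -4 - 4 = -8)
c(R) = -65 (c(R) = -25 - 40 = -65)
v = 8858 (v = 86*103 = 8858)
c(l) - v = -65 - 1*8858 = -65 - 8858 = -8923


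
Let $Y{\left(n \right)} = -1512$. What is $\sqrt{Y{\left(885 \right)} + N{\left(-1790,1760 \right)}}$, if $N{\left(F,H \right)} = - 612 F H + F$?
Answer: $\sqrt{1928041498} \approx 43910.0$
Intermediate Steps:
$N{\left(F,H \right)} = F - 612 F H$ ($N{\left(F,H \right)} = - 612 F H + F = F - 612 F H$)
$\sqrt{Y{\left(885 \right)} + N{\left(-1790,1760 \right)}} = \sqrt{-1512 - 1790 \left(1 - 1077120\right)} = \sqrt{-1512 - -1928043010} = \sqrt{-1512 + 1928043010} = \sqrt{1928041498}$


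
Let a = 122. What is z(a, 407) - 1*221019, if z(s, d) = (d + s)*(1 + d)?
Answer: -5187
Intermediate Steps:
z(s, d) = (1 + d)*(d + s)
z(a, 407) - 1*221019 = (407 + 122 + 407² + 407*122) - 1*221019 = (407 + 122 + 165649 + 49654) - 221019 = 215832 - 221019 = -5187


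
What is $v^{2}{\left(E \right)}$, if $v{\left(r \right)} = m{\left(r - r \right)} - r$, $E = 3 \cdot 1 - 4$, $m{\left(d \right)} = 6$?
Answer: $49$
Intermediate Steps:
$E = -1$ ($E = 3 - 4 = -1$)
$v{\left(r \right)} = 6 - r$
$v^{2}{\left(E \right)} = \left(6 - -1\right)^{2} = \left(6 + 1\right)^{2} = 7^{2} = 49$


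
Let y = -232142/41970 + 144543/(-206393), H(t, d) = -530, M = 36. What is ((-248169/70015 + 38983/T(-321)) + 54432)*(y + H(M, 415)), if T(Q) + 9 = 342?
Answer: -2953593073558913101957664/100980906247289475 ≈ -2.9249e+7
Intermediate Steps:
T(Q) = 333 (T(Q) = -9 + 342 = 333)
y = -26989476758/4331157105 (y = -232142*1/41970 + 144543*(-1/206393) = -116071/20985 - 144543/206393 = -26989476758/4331157105 ≈ -6.2315)
((-248169/70015 + 38983/T(-321)) + 54432)*(y + H(M, 415)) = ((-248169/70015 + 38983/333) + 54432)*(-26989476758/4331157105 - 530) = ((-248169*1/70015 + 38983*(1/333)) + 54432)*(-2322502742408/4331157105) = ((-248169/70015 + 38983/333) + 54432)*(-2322502742408/4331157105) = (2646754468/23314995 + 54432)*(-2322502742408/4331157105) = (1271728562308/23314995)*(-2322502742408/4331157105) = -2953593073558913101957664/100980906247289475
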